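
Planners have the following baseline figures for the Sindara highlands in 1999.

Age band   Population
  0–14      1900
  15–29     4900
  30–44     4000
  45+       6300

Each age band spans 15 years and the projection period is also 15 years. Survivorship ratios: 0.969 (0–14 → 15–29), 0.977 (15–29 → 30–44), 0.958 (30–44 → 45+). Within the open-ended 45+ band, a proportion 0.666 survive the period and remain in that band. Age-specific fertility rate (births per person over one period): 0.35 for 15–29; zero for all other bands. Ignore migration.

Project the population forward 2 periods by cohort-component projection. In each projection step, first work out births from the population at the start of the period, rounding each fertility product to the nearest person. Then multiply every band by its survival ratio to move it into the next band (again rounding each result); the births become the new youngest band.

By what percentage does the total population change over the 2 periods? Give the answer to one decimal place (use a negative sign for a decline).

[period 1]
Births: 4900 × 0.35 = 1715
15–29: 1900 × 0.969 = 1841
30–44: 4900 × 0.977 = 4787
45+: 4000 × 0.958 + 6300 × 0.666 = 3832 + 4196 = 8028
Population now: 0–14=1715, 15–29=1841, 30–44=4787, 45+=8028
[period 2]
Births: 1841 × 0.35 = 644
15–29: 1715 × 0.969 = 1662
30–44: 1841 × 0.977 = 1799
45+: 4787 × 0.958 + 8028 × 0.666 = 4586 + 5347 = 9933
Population now: 0–14=644, 15–29=1662, 30–44=1799, 45+=9933
Total: 17100 → 14038; change = -3062; percentage change = -17.9%

-17.9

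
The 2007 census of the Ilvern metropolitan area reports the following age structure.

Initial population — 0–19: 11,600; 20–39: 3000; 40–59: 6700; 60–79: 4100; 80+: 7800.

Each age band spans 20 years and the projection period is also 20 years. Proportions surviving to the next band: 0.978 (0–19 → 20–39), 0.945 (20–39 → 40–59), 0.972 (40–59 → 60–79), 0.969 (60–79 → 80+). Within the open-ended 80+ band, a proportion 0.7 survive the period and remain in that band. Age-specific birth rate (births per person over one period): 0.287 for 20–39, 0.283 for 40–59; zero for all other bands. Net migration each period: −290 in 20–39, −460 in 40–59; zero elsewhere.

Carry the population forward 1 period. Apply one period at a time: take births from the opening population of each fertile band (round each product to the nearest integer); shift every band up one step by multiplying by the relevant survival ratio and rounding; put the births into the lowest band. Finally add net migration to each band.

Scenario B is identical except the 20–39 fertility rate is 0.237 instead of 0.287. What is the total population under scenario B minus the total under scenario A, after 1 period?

[period 1]
Births: 3000 × 0.287 = 861  |  6700 × 0.283 = 1896 — total 2757
20–39: 11600 × 0.978 = 11345
40–59: 3000 × 0.945 = 2835
60–79: 6700 × 0.972 = 6512
80+: 4100 × 0.969 + 7800 × 0.7 = 3973 + 5460 = 9433
Net migration: 20–39 − 290 → 11055; 40–59 − 460 → 2375
End of period: [2757, 11055, 2375, 6512, 9433]
Scenario A total after 1 period: 32132
Scenario B projection —
[period 1]
Births: 3000 × 0.237 = 711  |  6700 × 0.283 = 1896 — total 2607
20–39: 11600 × 0.978 = 11345
40–59: 3000 × 0.945 = 2835
60–79: 6700 × 0.972 = 6512
80+: 4100 × 0.969 + 7800 × 0.7 = 3973 + 5460 = 9433
Net migration: 20–39 − 290 → 11055; 40–59 − 460 → 2375
End of period: [2607, 11055, 2375, 6512, 9433]
Scenario B total after 1 period: 31982
Difference B − A = 31982 − 32132 = -150

-150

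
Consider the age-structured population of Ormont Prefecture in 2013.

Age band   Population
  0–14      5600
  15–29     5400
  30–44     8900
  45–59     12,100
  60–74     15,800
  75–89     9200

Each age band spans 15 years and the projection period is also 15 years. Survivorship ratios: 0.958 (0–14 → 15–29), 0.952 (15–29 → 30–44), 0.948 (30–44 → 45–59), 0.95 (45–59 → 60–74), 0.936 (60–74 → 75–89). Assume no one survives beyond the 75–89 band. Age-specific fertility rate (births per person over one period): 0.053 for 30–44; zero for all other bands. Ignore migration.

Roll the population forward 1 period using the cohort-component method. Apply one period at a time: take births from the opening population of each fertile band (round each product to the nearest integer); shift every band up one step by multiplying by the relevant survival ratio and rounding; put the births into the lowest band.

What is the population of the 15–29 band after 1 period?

5365

Let band 1 be 0–14 through band 6 = 75–89.
Period 1.
Births: 8900 × 0.053 = 472
Band 2: 5600 × 0.958 = 5365
Band 3: 5400 × 0.952 = 5141
Band 4: 8900 × 0.948 = 8437
Band 5: 12100 × 0.95 = 11495
Band 6: 15800 × 0.936 = 14789
→ [472, 5365, 5141, 8437, 11495, 14789]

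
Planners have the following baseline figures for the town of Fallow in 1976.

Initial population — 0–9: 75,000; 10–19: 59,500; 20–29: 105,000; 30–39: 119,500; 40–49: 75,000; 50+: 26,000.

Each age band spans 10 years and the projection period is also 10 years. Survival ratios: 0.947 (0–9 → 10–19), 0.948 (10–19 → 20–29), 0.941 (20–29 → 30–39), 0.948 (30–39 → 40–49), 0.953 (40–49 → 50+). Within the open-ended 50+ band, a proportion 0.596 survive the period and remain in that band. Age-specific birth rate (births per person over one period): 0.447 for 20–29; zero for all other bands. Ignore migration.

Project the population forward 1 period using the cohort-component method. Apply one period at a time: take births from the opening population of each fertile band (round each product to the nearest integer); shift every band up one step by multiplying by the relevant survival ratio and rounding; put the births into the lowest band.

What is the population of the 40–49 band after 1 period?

113286

Numbering the bands 1..6 from youngest to oldest:
After projecting period 1:
Births: 105000 × 0.447 = 46935
Band 2: 75000 × 0.947 = 71025
Band 3: 59500 × 0.948 = 56406
Band 4: 105000 × 0.941 = 98805
Band 5: 119500 × 0.948 = 113286
Band 6: 75000 × 0.953 + 26000 × 0.596 = 71475 + 15496 = 86971
→ [46935, 71025, 56406, 98805, 113286, 86971]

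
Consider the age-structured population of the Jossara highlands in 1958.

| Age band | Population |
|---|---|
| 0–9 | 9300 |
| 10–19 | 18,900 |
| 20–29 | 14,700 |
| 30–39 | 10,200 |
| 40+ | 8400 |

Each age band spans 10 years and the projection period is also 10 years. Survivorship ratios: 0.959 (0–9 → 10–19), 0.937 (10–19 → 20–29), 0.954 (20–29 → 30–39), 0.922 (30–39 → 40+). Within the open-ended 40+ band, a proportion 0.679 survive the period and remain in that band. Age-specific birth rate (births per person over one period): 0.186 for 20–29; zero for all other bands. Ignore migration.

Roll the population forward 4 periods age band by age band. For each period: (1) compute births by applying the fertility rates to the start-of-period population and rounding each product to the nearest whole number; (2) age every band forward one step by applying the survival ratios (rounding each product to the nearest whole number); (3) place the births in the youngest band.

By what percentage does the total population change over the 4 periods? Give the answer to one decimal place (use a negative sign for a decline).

Numbering the bands 1..5 from youngest to oldest:
Period 1:
Births: 14700 * 0.186 = 2734
Band 2: 9300 * 0.959 = 8919
Band 3: 18900 * 0.937 = 17709
Band 4: 14700 * 0.954 = 14024
Band 5: 10200 * 0.922 + 8400 * 0.679 = 9404 + 5704 = 15108
End of period: [2734, 8919, 17709, 14024, 15108]
Period 2:
Births: 17709 * 0.186 = 3294
Band 2: 2734 * 0.959 = 2622
Band 3: 8919 * 0.937 = 8357
Band 4: 17709 * 0.954 = 16894
Band 5: 14024 * 0.922 + 15108 * 0.679 = 12930 + 10258 = 23188
End of period: [3294, 2622, 8357, 16894, 23188]
Period 3:
Births: 8357 * 0.186 = 1554
Band 2: 3294 * 0.959 = 3159
Band 3: 2622 * 0.937 = 2457
Band 4: 8357 * 0.954 = 7973
Band 5: 16894 * 0.922 + 23188 * 0.679 = 15576 + 15745 = 31321
End of period: [1554, 3159, 2457, 7973, 31321]
Period 4:
Births: 2457 * 0.186 = 457
Band 2: 1554 * 0.959 = 1490
Band 3: 3159 * 0.937 = 2960
Band 4: 2457 * 0.954 = 2344
Band 5: 7973 * 0.922 + 31321 * 0.679 = 7351 + 21267 = 28618
End of period: [457, 1490, 2960, 2344, 28618]
Total: 61500 → 35869; change = -25631; percentage change = -41.7%

-41.7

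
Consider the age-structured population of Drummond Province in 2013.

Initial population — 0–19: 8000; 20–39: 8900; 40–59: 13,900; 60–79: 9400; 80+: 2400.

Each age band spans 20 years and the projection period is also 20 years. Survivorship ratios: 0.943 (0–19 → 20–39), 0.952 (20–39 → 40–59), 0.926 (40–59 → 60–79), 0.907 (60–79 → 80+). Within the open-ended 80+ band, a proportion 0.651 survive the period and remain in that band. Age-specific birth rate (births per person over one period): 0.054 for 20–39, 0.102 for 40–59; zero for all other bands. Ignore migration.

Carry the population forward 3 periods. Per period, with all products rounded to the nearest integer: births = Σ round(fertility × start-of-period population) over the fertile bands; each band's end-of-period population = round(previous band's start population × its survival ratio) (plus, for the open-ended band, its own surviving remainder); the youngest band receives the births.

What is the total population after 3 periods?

Numbering the bands 1..5 from youngest to oldest:
[period 1]
Births: 8900 × 0.054 = 481, 13900 × 0.102 = 1418 → 1899
Band 2: 8000 × 0.943 = 7544
Band 3: 8900 × 0.952 = 8473
Band 4: 13900 × 0.926 = 12871
Band 5: 9400 × 0.907 + 2400 × 0.651 = 8526 + 1562 = 10088
Giving 1899 / 7544 / 8473 / 12871 / 10088.
[period 2]
Births: 7544 × 0.054 = 407, 8473 × 0.102 = 864 → 1271
Band 2: 1899 × 0.943 = 1791
Band 3: 7544 × 0.952 = 7182
Band 4: 8473 × 0.926 = 7846
Band 5: 12871 × 0.907 + 10088 × 0.651 = 11674 + 6567 = 18241
Giving 1271 / 1791 / 7182 / 7846 / 18241.
[period 3]
Births: 1791 × 0.054 = 97, 7182 × 0.102 = 733 → 830
Band 2: 1271 × 0.943 = 1199
Band 3: 1791 × 0.952 = 1705
Band 4: 7182 × 0.926 = 6651
Band 5: 7846 × 0.907 + 18241 × 0.651 = 7116 + 11875 = 18991
Giving 830 / 1199 / 1705 / 6651 / 18991.
Total after period 3: 830 + 1199 + 1705 + 6651 + 18991 = 29376

29376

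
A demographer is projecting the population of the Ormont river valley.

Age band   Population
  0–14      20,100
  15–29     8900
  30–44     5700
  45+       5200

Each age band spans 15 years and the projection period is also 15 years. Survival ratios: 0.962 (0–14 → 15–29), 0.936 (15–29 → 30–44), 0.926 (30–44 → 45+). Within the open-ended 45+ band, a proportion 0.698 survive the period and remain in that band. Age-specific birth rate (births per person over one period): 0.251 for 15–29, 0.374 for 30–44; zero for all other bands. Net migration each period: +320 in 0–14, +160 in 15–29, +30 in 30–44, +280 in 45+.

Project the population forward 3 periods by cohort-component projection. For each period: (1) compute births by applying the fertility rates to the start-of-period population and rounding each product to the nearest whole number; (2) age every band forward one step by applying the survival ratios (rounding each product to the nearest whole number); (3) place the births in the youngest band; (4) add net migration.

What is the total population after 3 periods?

48190

Let group 1 be 0–14 through group 4 = 45+.
— Period 1 —
Births: 8900 * 0.251 = 2234, 5700 * 0.374 = 2132 — total 4366
Group 2: 20100 * 0.962 = 19336
Group 3: 8900 * 0.936 = 8330
Group 4: 5700 * 0.926 + 5200 * 0.698 = 5278 + 3630 = 8908
Net migration: Group 1 + 320 → 4686; Group 2 + 160 → 19496; Group 3 + 30 → 8360; Group 4 + 280 → 9188
End of period: [4686, 19496, 8360, 9188]
— Period 2 —
Births: 19496 * 0.251 = 4893, 8360 * 0.374 = 3127 — total 8020
Group 2: 4686 * 0.962 = 4508
Group 3: 19496 * 0.936 = 18248
Group 4: 8360 * 0.926 + 9188 * 0.698 = 7741 + 6413 = 14154
Net migration: Group 1 + 320 → 8340; Group 2 + 160 → 4668; Group 3 + 30 → 18278; Group 4 + 280 → 14434
End of period: [8340, 4668, 18278, 14434]
— Period 3 —
Births: 4668 * 0.251 = 1172, 18278 * 0.374 = 6836 — total 8008
Group 2: 8340 * 0.962 = 8023
Group 3: 4668 * 0.936 = 4369
Group 4: 18278 * 0.926 + 14434 * 0.698 = 16925 + 10075 = 27000
Net migration: Group 1 + 320 → 8328; Group 2 + 160 → 8183; Group 3 + 30 → 4399; Group 4 + 280 → 27280
End of period: [8328, 8183, 4399, 27280]
Total after period 3: 8328 + 8183 + 4399 + 27280 = 48190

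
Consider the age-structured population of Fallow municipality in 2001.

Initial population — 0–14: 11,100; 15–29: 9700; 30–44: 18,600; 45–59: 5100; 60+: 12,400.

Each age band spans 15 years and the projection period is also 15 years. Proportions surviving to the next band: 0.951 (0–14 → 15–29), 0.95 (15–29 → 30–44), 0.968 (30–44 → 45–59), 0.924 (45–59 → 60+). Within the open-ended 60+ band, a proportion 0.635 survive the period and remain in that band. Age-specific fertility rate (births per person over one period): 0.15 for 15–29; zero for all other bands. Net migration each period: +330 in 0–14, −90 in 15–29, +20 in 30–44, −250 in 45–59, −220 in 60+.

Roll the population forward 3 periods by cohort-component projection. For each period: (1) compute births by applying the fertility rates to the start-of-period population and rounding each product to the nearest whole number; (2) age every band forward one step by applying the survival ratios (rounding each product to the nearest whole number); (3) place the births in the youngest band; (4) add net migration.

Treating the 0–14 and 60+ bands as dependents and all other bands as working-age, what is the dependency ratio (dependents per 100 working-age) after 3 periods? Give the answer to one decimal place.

[period 1]
Births: 9700 × 0.15 = 1455
15–29: 11100 × 0.951 = 10556
30–44: 9700 × 0.95 = 9215
45–59: 18600 × 0.968 = 18005
60+: 5100 × 0.924 + 12400 × 0.635 = 4712 + 7874 = 12586
Net migration: 0–14 + 330 → 1785; 15–29 − 90 → 10466; 30–44 + 20 → 9235; 45–59 − 250 → 17755; 60+ − 220 → 12366
Population now: 0–14=1785, 15–29=10466, 30–44=9235, 45–59=17755, 60+=12366
[period 2]
Births: 10466 × 0.15 = 1570
15–29: 1785 × 0.951 = 1698
30–44: 10466 × 0.95 = 9943
45–59: 9235 × 0.968 = 8939
60+: 17755 × 0.924 + 12366 × 0.635 = 16406 + 7852 = 24258
Net migration: 0–14 + 330 → 1900; 15–29 − 90 → 1608; 30–44 + 20 → 9963; 45–59 − 250 → 8689; 60+ − 220 → 24038
Population now: 0–14=1900, 15–29=1608, 30–44=9963, 45–59=8689, 60+=24038
[period 3]
Births: 1608 × 0.15 = 241
15–29: 1900 × 0.951 = 1807
30–44: 1608 × 0.95 = 1528
45–59: 9963 × 0.968 = 9644
60+: 8689 × 0.924 + 24038 × 0.635 = 8029 + 15264 = 23293
Net migration: 0–14 + 330 → 571; 15–29 − 90 → 1717; 30–44 + 20 → 1548; 45–59 − 250 → 9394; 60+ − 220 → 23073
Population now: 0–14=571, 15–29=1717, 30–44=1548, 45–59=9394, 60+=23073
Dependents (band 0–14 + band 60+) = 571 + 23073 = 23644; working-age = 12659; ratio = 23644/12659 × 100 = 186.8

186.8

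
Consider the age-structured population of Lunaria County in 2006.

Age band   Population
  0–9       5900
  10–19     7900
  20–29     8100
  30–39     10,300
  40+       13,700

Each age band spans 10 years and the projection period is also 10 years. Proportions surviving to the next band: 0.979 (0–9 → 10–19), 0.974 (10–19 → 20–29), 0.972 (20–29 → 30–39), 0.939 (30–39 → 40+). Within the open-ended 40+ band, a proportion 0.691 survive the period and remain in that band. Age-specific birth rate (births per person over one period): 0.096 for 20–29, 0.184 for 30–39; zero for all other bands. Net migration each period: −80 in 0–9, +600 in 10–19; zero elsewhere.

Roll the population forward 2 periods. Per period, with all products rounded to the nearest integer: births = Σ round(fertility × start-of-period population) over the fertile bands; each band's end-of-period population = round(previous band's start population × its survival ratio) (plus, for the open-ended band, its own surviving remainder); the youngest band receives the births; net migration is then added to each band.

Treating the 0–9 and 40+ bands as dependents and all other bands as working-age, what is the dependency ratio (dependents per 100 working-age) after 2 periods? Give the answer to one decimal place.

135.0

Numbering the groups 1..5 from youngest to oldest:
After projecting period 1:
Births: 8100 × 0.096 = 778, 10300 × 0.184 = 1895 → 2673
Group 2: 5900 × 0.979 = 5776
Group 3: 7900 × 0.974 = 7695
Group 4: 8100 × 0.972 = 7873
Group 5: 10300 × 0.939 + 13700 × 0.691 = 9672 + 9467 = 19139
Net migration: Group 1 − 80 → 2593; Group 2 + 600 → 6376
→ [2593, 6376, 7695, 7873, 19139]
After projecting period 2:
Births: 7695 × 0.096 = 739, 7873 × 0.184 = 1449 → 2188
Group 2: 2593 × 0.979 = 2539
Group 3: 6376 × 0.974 = 6210
Group 4: 7695 × 0.972 = 7480
Group 5: 7873 × 0.939 + 19139 × 0.691 = 7393 + 13225 = 20618
Net migration: Group 1 − 80 → 2108; Group 2 + 600 → 3139
→ [2108, 3139, 6210, 7480, 20618]
Dependents (band 0–9 + band 40+) = 2108 + 20618 = 22726; working-age = 16829; ratio = 22726/16829 × 100 = 135.0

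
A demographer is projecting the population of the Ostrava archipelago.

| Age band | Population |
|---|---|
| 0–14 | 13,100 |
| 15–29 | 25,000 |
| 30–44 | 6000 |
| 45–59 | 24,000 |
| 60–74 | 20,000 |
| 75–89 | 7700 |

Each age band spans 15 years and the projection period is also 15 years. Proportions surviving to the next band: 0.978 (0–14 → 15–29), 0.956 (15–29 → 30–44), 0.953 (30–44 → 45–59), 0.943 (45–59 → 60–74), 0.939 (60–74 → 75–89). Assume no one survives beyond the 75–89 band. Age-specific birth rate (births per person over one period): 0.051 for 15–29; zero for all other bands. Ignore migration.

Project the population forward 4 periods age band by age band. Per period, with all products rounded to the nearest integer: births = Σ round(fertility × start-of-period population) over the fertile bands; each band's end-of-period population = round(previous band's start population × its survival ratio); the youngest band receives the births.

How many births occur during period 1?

1275

Call the groups 1 to 6, youngest first.
— Period 1 —
Births: 25000 * 0.051 = 1275
Group 2: 13100 * 0.978 = 12812
Group 3: 25000 * 0.956 = 23900
Group 4: 6000 * 0.953 = 5718
Group 5: 24000 * 0.943 = 22632
Group 6: 20000 * 0.939 = 18780
End of period: [1275, 12812, 23900, 5718, 22632, 18780]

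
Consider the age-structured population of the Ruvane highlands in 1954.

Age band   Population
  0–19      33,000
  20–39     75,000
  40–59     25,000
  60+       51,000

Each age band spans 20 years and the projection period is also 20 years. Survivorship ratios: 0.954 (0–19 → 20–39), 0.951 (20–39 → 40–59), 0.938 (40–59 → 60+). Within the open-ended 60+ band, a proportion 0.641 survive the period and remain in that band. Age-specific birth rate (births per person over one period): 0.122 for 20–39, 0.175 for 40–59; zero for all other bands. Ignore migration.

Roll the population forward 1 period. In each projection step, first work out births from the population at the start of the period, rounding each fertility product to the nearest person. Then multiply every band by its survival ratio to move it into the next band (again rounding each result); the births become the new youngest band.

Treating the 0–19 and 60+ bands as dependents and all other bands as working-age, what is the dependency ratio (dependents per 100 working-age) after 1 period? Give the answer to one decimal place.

After projecting period 1:
Births: 75000 × 0.122 = 9150  |  25000 × 0.175 = 4375 → total 13525
20–39: 33000 × 0.954 = 31482
40–59: 75000 × 0.951 = 71325
60+: 25000 × 0.938 + 51000 × 0.641 = 23450 + 32691 = 56141
Population now: 0–19=13525, 20–39=31482, 40–59=71325, 60+=56141
Dependents (band 0–19 + band 60+) = 13525 + 56141 = 69666; working-age = 102807; ratio = 69666/102807 × 100 = 67.8

67.8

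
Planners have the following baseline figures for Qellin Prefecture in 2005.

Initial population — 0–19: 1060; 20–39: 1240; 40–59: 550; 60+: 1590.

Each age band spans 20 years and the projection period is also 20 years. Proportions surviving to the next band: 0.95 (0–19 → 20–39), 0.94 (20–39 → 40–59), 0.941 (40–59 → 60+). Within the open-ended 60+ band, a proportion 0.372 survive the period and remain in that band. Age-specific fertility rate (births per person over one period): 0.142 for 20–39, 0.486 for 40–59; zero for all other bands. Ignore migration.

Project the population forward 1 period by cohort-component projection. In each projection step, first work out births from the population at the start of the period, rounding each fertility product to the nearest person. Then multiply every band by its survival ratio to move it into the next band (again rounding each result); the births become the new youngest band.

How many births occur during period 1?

443

Period 1:
Births: 1240 × 0.142 = 176, 550 × 0.486 = 267 — total 443
20–39: 1060 × 0.95 = 1007
40–59: 1240 × 0.94 = 1166
60+: 550 × 0.941 + 1590 × 0.372 = 518 + 591 = 1109
End of period: [443, 1007, 1166, 1109]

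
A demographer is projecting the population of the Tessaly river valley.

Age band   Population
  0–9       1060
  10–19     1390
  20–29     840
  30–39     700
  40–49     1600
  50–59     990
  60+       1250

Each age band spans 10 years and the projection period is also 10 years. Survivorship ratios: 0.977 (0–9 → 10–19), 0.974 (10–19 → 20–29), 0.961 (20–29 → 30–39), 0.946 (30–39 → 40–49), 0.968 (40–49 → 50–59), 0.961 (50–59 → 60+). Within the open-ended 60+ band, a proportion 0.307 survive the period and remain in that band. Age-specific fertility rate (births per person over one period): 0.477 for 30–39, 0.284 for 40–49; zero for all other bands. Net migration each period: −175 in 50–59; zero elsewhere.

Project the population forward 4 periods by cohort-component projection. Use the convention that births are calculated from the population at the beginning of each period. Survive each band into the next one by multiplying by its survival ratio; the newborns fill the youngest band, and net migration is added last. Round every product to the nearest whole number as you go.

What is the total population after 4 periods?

Let group 1 be 0–9 through group 7 = 60+.
Period 1.
Births: 700 * 0.477 = 334 ; 1600 * 0.284 = 454 — total 788
Group 2: 1060 * 0.977 = 1036
Group 3: 1390 * 0.974 = 1354
Group 4: 840 * 0.961 = 807
Group 5: 700 * 0.946 = 662
Group 6: 1600 * 0.968 = 1549
Group 7: 990 * 0.961 + 1250 * 0.307 = 951 + 384 = 1335
Net migration: Group 6 − 175 → 1374
→ [788, 1036, 1354, 807, 662, 1374, 1335]
Period 2.
Births: 807 * 0.477 = 385 ; 662 * 0.284 = 188 — total 573
Group 2: 788 * 0.977 = 770
Group 3: 1036 * 0.974 = 1009
Group 4: 1354 * 0.961 = 1301
Group 5: 807 * 0.946 = 763
Group 6: 662 * 0.968 = 641
Group 7: 1374 * 0.961 + 1335 * 0.307 = 1320 + 410 = 1730
Net migration: Group 6 − 175 → 466
→ [573, 770, 1009, 1301, 763, 466, 1730]
Period 3.
Births: 1301 * 0.477 = 621 ; 763 * 0.284 = 217 — total 838
Group 2: 573 * 0.977 = 560
Group 3: 770 * 0.974 = 750
Group 4: 1009 * 0.961 = 970
Group 5: 1301 * 0.946 = 1231
Group 6: 763 * 0.968 = 739
Group 7: 466 * 0.961 + 1730 * 0.307 = 448 + 531 = 979
Net migration: Group 6 − 175 → 564
→ [838, 560, 750, 970, 1231, 564, 979]
Period 4.
Births: 970 * 0.477 = 463 ; 1231 * 0.284 = 350 — total 813
Group 2: 838 * 0.977 = 819
Group 3: 560 * 0.974 = 545
Group 4: 750 * 0.961 = 721
Group 5: 970 * 0.946 = 918
Group 6: 1231 * 0.968 = 1192
Group 7: 564 * 0.961 + 979 * 0.307 = 542 + 301 = 843
Net migration: Group 6 − 175 → 1017
→ [813, 819, 545, 721, 918, 1017, 843]
Total after period 4: 813 + 819 + 545 + 721 + 918 + 1017 + 843 = 5676

5676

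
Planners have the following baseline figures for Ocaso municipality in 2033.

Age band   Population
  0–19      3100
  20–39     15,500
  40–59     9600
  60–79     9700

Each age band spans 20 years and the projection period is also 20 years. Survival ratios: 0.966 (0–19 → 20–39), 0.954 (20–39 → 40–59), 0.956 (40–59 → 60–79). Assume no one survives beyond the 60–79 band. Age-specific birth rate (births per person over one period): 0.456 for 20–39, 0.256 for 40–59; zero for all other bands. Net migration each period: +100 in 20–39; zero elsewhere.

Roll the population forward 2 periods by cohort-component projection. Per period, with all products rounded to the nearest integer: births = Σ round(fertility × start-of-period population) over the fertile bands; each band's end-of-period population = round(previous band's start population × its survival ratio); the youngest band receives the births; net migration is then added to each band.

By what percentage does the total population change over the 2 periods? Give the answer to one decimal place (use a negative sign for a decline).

-16.7

Numbering the groups 1..4 from youngest to oldest:
— Period 1 —
Births: 15500 × 0.456 = 7068  |  9600 × 0.256 = 2458 → total 9526
Group 2: 3100 × 0.966 = 2995
Group 3: 15500 × 0.954 = 14787
Group 4: 9600 × 0.956 = 9178
Net migration: Group 2 + 100 → 3095
End of period: [9526, 3095, 14787, 9178]
— Period 2 —
Births: 3095 × 0.456 = 1411  |  14787 × 0.256 = 3785 → total 5196
Group 2: 9526 × 0.966 = 9202
Group 3: 3095 × 0.954 = 2953
Group 4: 14787 × 0.956 = 14136
Net migration: Group 2 + 100 → 9302
End of period: [5196, 9302, 2953, 14136]
Total: 37900 → 31587; change = -6313; percentage change = -16.7%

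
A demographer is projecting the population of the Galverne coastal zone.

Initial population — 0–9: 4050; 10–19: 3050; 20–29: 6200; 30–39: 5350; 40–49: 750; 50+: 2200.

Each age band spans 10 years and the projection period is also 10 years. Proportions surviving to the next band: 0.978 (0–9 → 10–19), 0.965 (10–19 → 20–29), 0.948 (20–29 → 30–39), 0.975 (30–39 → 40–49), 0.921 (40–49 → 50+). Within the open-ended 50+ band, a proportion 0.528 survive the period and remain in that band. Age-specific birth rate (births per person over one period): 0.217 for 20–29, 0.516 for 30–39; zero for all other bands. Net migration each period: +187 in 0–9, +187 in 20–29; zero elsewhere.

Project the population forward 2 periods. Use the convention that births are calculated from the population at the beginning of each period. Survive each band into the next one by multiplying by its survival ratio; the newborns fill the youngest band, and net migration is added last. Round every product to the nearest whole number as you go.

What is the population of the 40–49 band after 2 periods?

Let group 1 be 0–9 through group 6 = 50+.
After projecting period 1:
Births: 6200 * 0.217 = 1345  |  5350 * 0.516 = 2761 → total 4106
Group 2: 4050 * 0.978 = 3961
Group 3: 3050 * 0.965 = 2943
Group 4: 6200 * 0.948 = 5878
Group 5: 5350 * 0.975 = 5216
Group 6: 750 * 0.921 + 2200 * 0.528 = 691 + 1162 = 1853
Net migration: Group 1 + 187 → 4293; Group 3 + 187 → 3130
→ [4293, 3961, 3130, 5878, 5216, 1853]
After projecting period 2:
Births: 3130 * 0.217 = 679  |  5878 * 0.516 = 3033 → total 3712
Group 2: 4293 * 0.978 = 4199
Group 3: 3961 * 0.965 = 3822
Group 4: 3130 * 0.948 = 2967
Group 5: 5878 * 0.975 = 5731
Group 6: 5216 * 0.921 + 1853 * 0.528 = 4804 + 978 = 5782
Net migration: Group 1 + 187 → 3899; Group 3 + 187 → 4009
→ [3899, 4199, 4009, 2967, 5731, 5782]

5731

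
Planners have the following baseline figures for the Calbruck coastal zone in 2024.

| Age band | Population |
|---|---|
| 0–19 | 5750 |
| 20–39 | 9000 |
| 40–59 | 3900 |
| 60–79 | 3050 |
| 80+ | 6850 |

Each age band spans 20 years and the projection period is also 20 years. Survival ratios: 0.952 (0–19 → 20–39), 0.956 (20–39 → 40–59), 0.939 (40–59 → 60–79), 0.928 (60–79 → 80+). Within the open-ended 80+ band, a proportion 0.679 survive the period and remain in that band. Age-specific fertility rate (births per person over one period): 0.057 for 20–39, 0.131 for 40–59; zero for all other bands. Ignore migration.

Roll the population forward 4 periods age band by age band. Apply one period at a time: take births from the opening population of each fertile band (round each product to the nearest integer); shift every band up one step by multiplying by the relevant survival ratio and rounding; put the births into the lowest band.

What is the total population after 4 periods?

16650

After projecting period 1:
Births: 9000 * 0.057 = 513  |  3900 * 0.131 = 511 → total 1024
20–39: 5750 * 0.952 = 5474
40–59: 9000 * 0.956 = 8604
60–79: 3900 * 0.939 = 3662
80+: 3050 * 0.928 + 6850 * 0.679 = 2830 + 4651 = 7481
End of period: [1024, 5474, 8604, 3662, 7481]
After projecting period 2:
Births: 5474 * 0.057 = 312  |  8604 * 0.131 = 1127 → total 1439
20–39: 1024 * 0.952 = 975
40–59: 5474 * 0.956 = 5233
60–79: 8604 * 0.939 = 8079
80+: 3662 * 0.928 + 7481 * 0.679 = 3398 + 5080 = 8478
End of period: [1439, 975, 5233, 8079, 8478]
After projecting period 3:
Births: 975 * 0.057 = 56  |  5233 * 0.131 = 686 → total 742
20–39: 1439 * 0.952 = 1370
40–59: 975 * 0.956 = 932
60–79: 5233 * 0.939 = 4914
80+: 8079 * 0.928 + 8478 * 0.679 = 7497 + 5757 = 13254
End of period: [742, 1370, 932, 4914, 13254]
After projecting period 4:
Births: 1370 * 0.057 = 78  |  932 * 0.131 = 122 → total 200
20–39: 742 * 0.952 = 706
40–59: 1370 * 0.956 = 1310
60–79: 932 * 0.939 = 875
80+: 4914 * 0.928 + 13254 * 0.679 = 4560 + 8999 = 13559
End of period: [200, 706, 1310, 875, 13559]
Total after period 4: 200 + 706 + 1310 + 875 + 13559 = 16650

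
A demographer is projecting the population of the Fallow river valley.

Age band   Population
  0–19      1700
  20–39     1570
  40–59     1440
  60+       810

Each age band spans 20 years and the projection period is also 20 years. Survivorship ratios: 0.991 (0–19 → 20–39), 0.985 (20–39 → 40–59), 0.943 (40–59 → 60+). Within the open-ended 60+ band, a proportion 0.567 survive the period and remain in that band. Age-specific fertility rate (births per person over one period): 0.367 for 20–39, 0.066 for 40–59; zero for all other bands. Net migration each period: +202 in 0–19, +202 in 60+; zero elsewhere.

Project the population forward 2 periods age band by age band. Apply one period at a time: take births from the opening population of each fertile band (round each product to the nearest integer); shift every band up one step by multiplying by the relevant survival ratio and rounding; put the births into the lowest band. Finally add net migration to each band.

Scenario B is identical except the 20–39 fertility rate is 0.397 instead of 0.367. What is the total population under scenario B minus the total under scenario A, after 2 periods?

(Groups numbered youngest = 1 to oldest = 4.)
— Period 1 —
Births: 1570 × 0.367 = 576  |  1440 × 0.066 = 95 — total 671
Group 2: 1700 × 0.991 = 1685
Group 3: 1570 × 0.985 = 1546
Group 4: 1440 × 0.943 + 810 × 0.567 = 1358 + 459 = 1817
Net migration: Group 1 + 202 → 873; Group 4 + 202 → 2019
→ [873, 1685, 1546, 2019]
— Period 2 —
Births: 1685 × 0.367 = 618  |  1546 × 0.066 = 102 — total 720
Group 2: 873 × 0.991 = 865
Group 3: 1685 × 0.985 = 1660
Group 4: 1546 × 0.943 + 2019 × 0.567 = 1458 + 1145 = 2603
Net migration: Group 1 + 202 → 922; Group 4 + 202 → 2805
→ [922, 865, 1660, 2805]
Scenario A total after 2 periods: 6252
Scenario B projection —
— Period 1 —
Births: 1570 × 0.397 = 623  |  1440 × 0.066 = 95 — total 718
Group 2: 1700 × 0.991 = 1685
Group 3: 1570 × 0.985 = 1546
Group 4: 1440 × 0.943 + 810 × 0.567 = 1358 + 459 = 1817
Net migration: Group 1 + 202 → 920; Group 4 + 202 → 2019
→ [920, 1685, 1546, 2019]
— Period 2 —
Births: 1685 × 0.397 = 669  |  1546 × 0.066 = 102 — total 771
Group 2: 920 × 0.991 = 912
Group 3: 1685 × 0.985 = 1660
Group 4: 1546 × 0.943 + 2019 × 0.567 = 1458 + 1145 = 2603
Net migration: Group 1 + 202 → 973; Group 4 + 202 → 2805
→ [973, 912, 1660, 2805]
Scenario B total after 2 periods: 6350
Difference B − A = 6350 − 6252 = 98

98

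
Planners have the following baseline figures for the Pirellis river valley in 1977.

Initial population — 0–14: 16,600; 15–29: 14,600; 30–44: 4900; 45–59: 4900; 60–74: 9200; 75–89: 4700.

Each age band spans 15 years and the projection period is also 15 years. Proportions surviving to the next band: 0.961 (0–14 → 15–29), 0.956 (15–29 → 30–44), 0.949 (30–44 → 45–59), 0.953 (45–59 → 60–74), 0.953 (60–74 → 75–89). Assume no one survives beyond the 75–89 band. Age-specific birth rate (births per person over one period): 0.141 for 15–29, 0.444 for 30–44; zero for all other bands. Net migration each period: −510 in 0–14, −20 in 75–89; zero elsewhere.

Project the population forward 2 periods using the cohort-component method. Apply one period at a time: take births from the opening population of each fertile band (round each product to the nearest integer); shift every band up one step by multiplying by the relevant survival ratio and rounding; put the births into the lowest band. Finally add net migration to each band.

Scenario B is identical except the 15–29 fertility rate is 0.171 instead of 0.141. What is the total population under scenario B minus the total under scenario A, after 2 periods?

900

After projecting period 1:
Births: 14600 × 0.141 = 2059 ; 4900 × 0.444 = 2176 → 4235
15–29: 16600 × 0.961 = 15953
30–44: 14600 × 0.956 = 13958
45–59: 4900 × 0.949 = 4650
60–74: 4900 × 0.953 = 4670
75–89: 9200 × 0.953 = 8768
Net migration: 0–14 − 510 → 3725; 75–89 − 20 → 8748
Population now: 0–14=3725, 15–29=15953, 30–44=13958, 45–59=4650, 60–74=4670, 75–89=8748
After projecting period 2:
Births: 15953 × 0.141 = 2249 ; 13958 × 0.444 = 6197 → 8446
15–29: 3725 × 0.961 = 3580
30–44: 15953 × 0.956 = 15251
45–59: 13958 × 0.949 = 13246
60–74: 4650 × 0.953 = 4431
75–89: 4670 × 0.953 = 4451
Net migration: 0–14 − 510 → 7936; 75–89 − 20 → 4431
Population now: 0–14=7936, 15–29=3580, 30–44=15251, 45–59=13246, 60–74=4431, 75–89=4431
Scenario A total after 2 periods: 48875
Scenario B projection —
After projecting period 1:
Births: 14600 × 0.171 = 2497 ; 4900 × 0.444 = 2176 → 4673
15–29: 16600 × 0.961 = 15953
30–44: 14600 × 0.956 = 13958
45–59: 4900 × 0.949 = 4650
60–74: 4900 × 0.953 = 4670
75–89: 9200 × 0.953 = 8768
Net migration: 0–14 − 510 → 4163; 75–89 − 20 → 8748
Population now: 0–14=4163, 15–29=15953, 30–44=13958, 45–59=4650, 60–74=4670, 75–89=8748
After projecting period 2:
Births: 15953 × 0.171 = 2728 ; 13958 × 0.444 = 6197 → 8925
15–29: 4163 × 0.961 = 4001
30–44: 15953 × 0.956 = 15251
45–59: 13958 × 0.949 = 13246
60–74: 4650 × 0.953 = 4431
75–89: 4670 × 0.953 = 4451
Net migration: 0–14 − 510 → 8415; 75–89 − 20 → 4431
Population now: 0–14=8415, 15–29=4001, 30–44=15251, 45–59=13246, 60–74=4431, 75–89=4431
Scenario B total after 2 periods: 49775
Difference B − A = 49775 − 48875 = 900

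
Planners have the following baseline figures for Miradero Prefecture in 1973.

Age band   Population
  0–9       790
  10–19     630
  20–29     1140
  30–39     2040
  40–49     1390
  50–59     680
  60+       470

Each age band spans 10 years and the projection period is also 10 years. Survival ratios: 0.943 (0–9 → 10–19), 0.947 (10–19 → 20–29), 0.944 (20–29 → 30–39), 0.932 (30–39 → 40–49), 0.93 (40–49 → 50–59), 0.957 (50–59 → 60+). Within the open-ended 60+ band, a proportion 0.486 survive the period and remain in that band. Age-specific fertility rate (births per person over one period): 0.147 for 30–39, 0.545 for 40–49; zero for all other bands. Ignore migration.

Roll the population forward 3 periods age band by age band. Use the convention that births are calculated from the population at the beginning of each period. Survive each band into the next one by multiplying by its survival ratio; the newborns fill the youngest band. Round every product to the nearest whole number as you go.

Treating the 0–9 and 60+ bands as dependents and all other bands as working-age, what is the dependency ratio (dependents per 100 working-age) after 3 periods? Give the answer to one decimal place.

Period 1.
Births: 2040 × 0.147 = 300 ; 1390 × 0.545 = 758 — total 1058
10–19: 790 × 0.943 = 745
20–29: 630 × 0.947 = 597
30–39: 1140 × 0.944 = 1076
40–49: 2040 × 0.932 = 1901
50–59: 1390 × 0.93 = 1293
60+: 680 × 0.957 + 470 × 0.486 = 651 + 228 = 879
→ [1058, 745, 597, 1076, 1901, 1293, 879]
Period 2.
Births: 1076 × 0.147 = 158 ; 1901 × 0.545 = 1036 — total 1194
10–19: 1058 × 0.943 = 998
20–29: 745 × 0.947 = 706
30–39: 597 × 0.944 = 564
40–49: 1076 × 0.932 = 1003
50–59: 1901 × 0.93 = 1768
60+: 1293 × 0.957 + 879 × 0.486 = 1237 + 427 = 1664
→ [1194, 998, 706, 564, 1003, 1768, 1664]
Period 3.
Births: 564 × 0.147 = 83 ; 1003 × 0.545 = 547 — total 630
10–19: 1194 × 0.943 = 1126
20–29: 998 × 0.947 = 945
30–39: 706 × 0.944 = 666
40–49: 564 × 0.932 = 526
50–59: 1003 × 0.93 = 933
60+: 1768 × 0.957 + 1664 × 0.486 = 1692 + 809 = 2501
→ [630, 1126, 945, 666, 526, 933, 2501]
Dependents (band 0–9 + band 60+) = 630 + 2501 = 3131; working-age = 4196; ratio = 3131/4196 × 100 = 74.6

74.6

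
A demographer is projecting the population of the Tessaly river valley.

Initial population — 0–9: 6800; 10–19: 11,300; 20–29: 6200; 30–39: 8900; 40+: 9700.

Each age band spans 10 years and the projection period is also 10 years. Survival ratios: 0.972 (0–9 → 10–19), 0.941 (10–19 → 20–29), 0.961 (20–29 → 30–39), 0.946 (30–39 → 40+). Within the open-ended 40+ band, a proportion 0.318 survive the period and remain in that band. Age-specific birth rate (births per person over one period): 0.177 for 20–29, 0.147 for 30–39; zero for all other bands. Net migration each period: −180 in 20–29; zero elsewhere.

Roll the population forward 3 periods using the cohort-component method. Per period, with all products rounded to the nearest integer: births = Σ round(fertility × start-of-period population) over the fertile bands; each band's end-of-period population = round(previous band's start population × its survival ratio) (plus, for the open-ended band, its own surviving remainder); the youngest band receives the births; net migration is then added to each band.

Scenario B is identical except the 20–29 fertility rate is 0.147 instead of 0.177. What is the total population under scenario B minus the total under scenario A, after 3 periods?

-656

[period 1]
Births: 6200 × 0.177 = 1097  |  8900 × 0.147 = 1308 → total 2405
10–19: 6800 × 0.972 = 6610
20–29: 11300 × 0.941 = 10633
30–39: 6200 × 0.961 = 5958
40+: 8900 × 0.946 + 9700 × 0.318 = 8419 + 3085 = 11504
Net migration: 20–29 − 180 → 10453
Population now: 0–9=2405, 10–19=6610, 20–29=10453, 30–39=5958, 40+=11504
[period 2]
Births: 10453 × 0.177 = 1850  |  5958 × 0.147 = 876 → total 2726
10–19: 2405 × 0.972 = 2338
20–29: 6610 × 0.941 = 6220
30–39: 10453 × 0.961 = 10045
40+: 5958 × 0.946 + 11504 × 0.318 = 5636 + 3658 = 9294
Net migration: 20–29 − 180 → 6040
Population now: 0–9=2726, 10–19=2338, 20–29=6040, 30–39=10045, 40+=9294
[period 3]
Births: 6040 × 0.177 = 1069  |  10045 × 0.147 = 1477 → total 2546
10–19: 2726 × 0.972 = 2650
20–29: 2338 × 0.941 = 2200
30–39: 6040 × 0.961 = 5804
40+: 10045 × 0.946 + 9294 × 0.318 = 9503 + 2955 = 12458
Net migration: 20–29 − 180 → 2020
Population now: 0–9=2546, 10–19=2650, 20–29=2020, 30–39=5804, 40+=12458
Scenario A total after 3 periods: 25478
Scenario B projection —
[period 1]
Births: 6200 × 0.147 = 911  |  8900 × 0.147 = 1308 → total 2219
10–19: 6800 × 0.972 = 6610
20–29: 11300 × 0.941 = 10633
30–39: 6200 × 0.961 = 5958
40+: 8900 × 0.946 + 9700 × 0.318 = 8419 + 3085 = 11504
Net migration: 20–29 − 180 → 10453
Population now: 0–9=2219, 10–19=6610, 20–29=10453, 30–39=5958, 40+=11504
[period 2]
Births: 10453 × 0.147 = 1537  |  5958 × 0.147 = 876 → total 2413
10–19: 2219 × 0.972 = 2157
20–29: 6610 × 0.941 = 6220
30–39: 10453 × 0.961 = 10045
40+: 5958 × 0.946 + 11504 × 0.318 = 5636 + 3658 = 9294
Net migration: 20–29 − 180 → 6040
Population now: 0–9=2413, 10–19=2157, 20–29=6040, 30–39=10045, 40+=9294
[period 3]
Births: 6040 × 0.147 = 888  |  10045 × 0.147 = 1477 → total 2365
10–19: 2413 × 0.972 = 2345
20–29: 2157 × 0.941 = 2030
30–39: 6040 × 0.961 = 5804
40+: 10045 × 0.946 + 9294 × 0.318 = 9503 + 2955 = 12458
Net migration: 20–29 − 180 → 1850
Population now: 0–9=2365, 10–19=2345, 20–29=1850, 30–39=5804, 40+=12458
Scenario B total after 3 periods: 24822
Difference B − A = 24822 − 25478 = -656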